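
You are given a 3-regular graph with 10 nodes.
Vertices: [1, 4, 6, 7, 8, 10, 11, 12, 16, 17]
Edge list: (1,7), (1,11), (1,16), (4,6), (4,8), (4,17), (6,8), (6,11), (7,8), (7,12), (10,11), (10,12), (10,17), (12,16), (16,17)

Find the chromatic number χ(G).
χ(G) = 3

Clique number ω(G) = 3 (lower bound: χ ≥ ω).
The clique on [4, 6, 8] has size 3, forcing χ ≥ 3, and the coloring below uses 3 colors, so χ(G) = 3.
A valid 3-coloring: color 1: [6, 7, 10, 16]; color 2: [8, 11, 12, 17]; color 3: [1, 4].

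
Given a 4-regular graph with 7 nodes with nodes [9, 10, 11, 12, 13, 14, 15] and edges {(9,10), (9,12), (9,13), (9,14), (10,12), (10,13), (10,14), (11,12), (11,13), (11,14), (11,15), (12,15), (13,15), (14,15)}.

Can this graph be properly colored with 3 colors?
A valid 3-coloring: color 1: [9, 15]; color 2: [12, 13, 14]; color 3: [10, 11].
(χ(G) = 3 ≤ 3.)

Yes, G is 3-colorable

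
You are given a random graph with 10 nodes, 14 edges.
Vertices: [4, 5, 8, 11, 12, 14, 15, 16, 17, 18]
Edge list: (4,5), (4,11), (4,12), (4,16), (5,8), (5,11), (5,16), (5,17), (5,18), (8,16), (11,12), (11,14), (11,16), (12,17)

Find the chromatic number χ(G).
χ(G) = 4

Clique number ω(G) = 4 (lower bound: χ ≥ ω).
The clique on [4, 5, 11, 16] has size 4, forcing χ ≥ 4, and the coloring below uses 4 colors, so χ(G) = 4.
A valid 4-coloring: color 1: [5, 12, 14, 15]; color 2: [8, 11, 17, 18]; color 3: [4]; color 4: [16].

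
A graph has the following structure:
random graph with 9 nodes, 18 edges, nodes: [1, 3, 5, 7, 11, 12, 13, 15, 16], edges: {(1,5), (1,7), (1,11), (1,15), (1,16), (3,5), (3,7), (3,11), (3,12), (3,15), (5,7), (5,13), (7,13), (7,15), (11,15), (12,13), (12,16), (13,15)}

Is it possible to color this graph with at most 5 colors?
A valid 5-coloring: color 1: [1, 3, 13]; color 2: [5, 12, 15]; color 3: [7, 11, 16].
(χ(G) = 3 ≤ 5.)

Yes, G is 5-colorable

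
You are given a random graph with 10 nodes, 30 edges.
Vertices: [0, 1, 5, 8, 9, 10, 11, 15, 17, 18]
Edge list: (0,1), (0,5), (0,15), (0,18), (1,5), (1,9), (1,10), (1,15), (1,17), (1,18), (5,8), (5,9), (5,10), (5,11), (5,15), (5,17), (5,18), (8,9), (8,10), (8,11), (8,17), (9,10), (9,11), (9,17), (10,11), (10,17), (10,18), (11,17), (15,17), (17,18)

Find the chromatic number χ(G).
χ(G) = 6

Clique number ω(G) = 6 (lower bound: χ ≥ ω).
The clique on [5, 8, 9, 10, 11, 17] has size 6, forcing χ ≥ 6, and the coloring below uses 6 colors, so χ(G) = 6.
A valid 6-coloring: color 1: [5]; color 2: [0, 17]; color 3: [1, 11]; color 4: [10, 15]; color 5: [9, 18]; color 6: [8].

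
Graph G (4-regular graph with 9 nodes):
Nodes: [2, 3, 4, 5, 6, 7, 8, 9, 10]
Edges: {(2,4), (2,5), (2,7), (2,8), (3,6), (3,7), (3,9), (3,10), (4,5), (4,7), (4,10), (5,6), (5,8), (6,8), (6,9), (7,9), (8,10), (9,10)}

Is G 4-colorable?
Yes, G is 4-colorable

A valid 4-coloring: color 1: [2, 9]; color 2: [6, 7, 10]; color 3: [3, 5]; color 4: [4, 8].
(χ(G) = 4 ≤ 4.)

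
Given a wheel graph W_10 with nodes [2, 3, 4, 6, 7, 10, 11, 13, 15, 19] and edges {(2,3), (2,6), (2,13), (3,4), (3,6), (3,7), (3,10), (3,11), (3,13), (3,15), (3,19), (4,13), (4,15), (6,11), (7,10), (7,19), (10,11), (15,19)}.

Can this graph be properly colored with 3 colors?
Odd cycle [2, 13, 4, 15, 19, 7, 10, 11, 6] needs 3 colors (χ ≥ 3).
Vertex 3 is adjacent to every vertex of [2, 4, 6, 7, 10, 11, 13, 15, 19], which already need 3 colors among themselves, so 3 needs a new color (χ ≥ 4).
Hence χ(G) ≥ 4 > 3, so no proper 3-coloring exists.

No, G is not 3-colorable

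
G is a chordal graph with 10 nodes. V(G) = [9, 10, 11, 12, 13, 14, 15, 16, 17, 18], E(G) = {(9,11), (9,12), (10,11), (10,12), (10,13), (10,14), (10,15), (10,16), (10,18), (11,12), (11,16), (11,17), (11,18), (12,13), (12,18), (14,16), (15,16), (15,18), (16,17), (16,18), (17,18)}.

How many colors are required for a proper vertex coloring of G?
Clique number ω(G) = 4 (lower bound: χ ≥ ω).
The clique on [10, 11, 16, 18] has size 4, forcing χ ≥ 4, and the coloring below uses 4 colors, so χ(G) = 4.
A valid 4-coloring: color 1: [9, 10, 17]; color 2: [12, 16]; color 3: [11, 13, 14, 15]; color 4: [18].

χ(G) = 4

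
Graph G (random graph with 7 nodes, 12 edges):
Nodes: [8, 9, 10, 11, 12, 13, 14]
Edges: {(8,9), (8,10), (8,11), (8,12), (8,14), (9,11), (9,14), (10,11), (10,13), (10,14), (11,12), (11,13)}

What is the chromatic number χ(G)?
Clique number ω(G) = 3 (lower bound: χ ≥ ω).
The clique on [8, 9, 11] has size 3, forcing χ ≥ 3, and the coloring below uses 3 colors, so χ(G) = 3.
A valid 3-coloring: color 1: [11, 14]; color 2: [8, 13]; color 3: [9, 10, 12].

χ(G) = 3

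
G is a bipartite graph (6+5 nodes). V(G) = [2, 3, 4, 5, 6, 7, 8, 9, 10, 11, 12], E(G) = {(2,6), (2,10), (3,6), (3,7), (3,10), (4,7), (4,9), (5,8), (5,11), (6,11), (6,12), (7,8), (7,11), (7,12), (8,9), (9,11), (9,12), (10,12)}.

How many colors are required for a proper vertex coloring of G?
Clique number ω(G) = 2 (lower bound: χ ≥ ω).
The graph is bipartite (no odd cycle), so 2 colors suffice: χ(G) = 2.
A valid 2-coloring: color 1: [5, 6, 7, 9, 10]; color 2: [2, 3, 4, 8, 11, 12].

χ(G) = 2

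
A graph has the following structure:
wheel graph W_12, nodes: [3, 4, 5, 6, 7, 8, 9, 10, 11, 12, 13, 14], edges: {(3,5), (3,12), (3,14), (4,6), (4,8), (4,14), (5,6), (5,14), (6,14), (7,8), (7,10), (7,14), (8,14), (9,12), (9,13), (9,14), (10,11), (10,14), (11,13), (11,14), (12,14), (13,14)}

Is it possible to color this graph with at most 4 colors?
Yes, G is 4-colorable

A valid 4-coloring: color 1: [14]; color 2: [5, 8, 10, 12, 13]; color 3: [3, 4, 7, 9, 11]; color 4: [6].
(χ(G) = 4 ≤ 4.)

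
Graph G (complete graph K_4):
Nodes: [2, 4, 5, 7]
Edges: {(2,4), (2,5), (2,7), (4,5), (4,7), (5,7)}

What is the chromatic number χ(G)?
Clique number ω(G) = 4 (lower bound: χ ≥ ω).
The clique on [2, 4, 5, 7] has size 4, forcing χ ≥ 4, and the coloring below uses 4 colors, so χ(G) = 4.
A valid 4-coloring: color 1: [4]; color 2: [7]; color 3: [2]; color 4: [5].

χ(G) = 4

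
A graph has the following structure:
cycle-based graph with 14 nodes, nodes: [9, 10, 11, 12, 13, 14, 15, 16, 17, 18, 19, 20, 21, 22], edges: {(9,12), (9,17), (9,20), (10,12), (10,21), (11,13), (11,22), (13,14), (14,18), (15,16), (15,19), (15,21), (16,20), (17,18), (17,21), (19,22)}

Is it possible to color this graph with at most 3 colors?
A valid 3-coloring: color 1: [9, 11, 14, 16, 19, 21]; color 2: [10, 13, 15, 17, 20, 22]; color 3: [12, 18].
(χ(G) = 3 ≤ 3.)

Yes, G is 3-colorable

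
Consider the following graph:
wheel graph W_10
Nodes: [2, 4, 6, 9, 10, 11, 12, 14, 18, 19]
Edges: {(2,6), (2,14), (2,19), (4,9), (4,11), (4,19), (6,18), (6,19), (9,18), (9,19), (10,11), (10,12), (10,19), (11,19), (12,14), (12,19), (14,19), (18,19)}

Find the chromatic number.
Clique number ω(G) = 3 (lower bound: χ ≥ ω).
Odd cycle [2, 14, 12, 10, 11, 4, 9, 18, 6] needs 3 colors (χ ≥ 3).
Vertex 19 is adjacent to every vertex of [2, 4, 6, 9, 10, 11, 12, 14, 18], which already need 3 colors among themselves, so 19 needs a new color (χ ≥ 4).
The coloring below uses 4 colors, so χ(G) = 4.
A valid 4-coloring: color 1: [19]; color 2: [2, 11, 12, 18]; color 3: [4, 6, 10, 14]; color 4: [9].

χ(G) = 4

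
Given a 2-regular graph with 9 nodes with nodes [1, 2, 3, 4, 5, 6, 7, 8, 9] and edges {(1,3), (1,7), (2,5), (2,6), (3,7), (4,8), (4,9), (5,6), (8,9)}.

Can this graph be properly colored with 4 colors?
Yes, G is 4-colorable

A valid 4-coloring: color 1: [1, 2, 9]; color 2: [4, 6, 7]; color 3: [3, 5, 8].
(χ(G) = 3 ≤ 4.)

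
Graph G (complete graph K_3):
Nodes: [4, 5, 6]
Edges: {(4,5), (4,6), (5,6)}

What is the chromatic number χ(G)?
Clique number ω(G) = 3 (lower bound: χ ≥ ω).
The clique on [4, 5, 6] has size 3, forcing χ ≥ 3, and the coloring below uses 3 colors, so χ(G) = 3.
A valid 3-coloring: color 1: [4]; color 2: [5]; color 3: [6].

χ(G) = 3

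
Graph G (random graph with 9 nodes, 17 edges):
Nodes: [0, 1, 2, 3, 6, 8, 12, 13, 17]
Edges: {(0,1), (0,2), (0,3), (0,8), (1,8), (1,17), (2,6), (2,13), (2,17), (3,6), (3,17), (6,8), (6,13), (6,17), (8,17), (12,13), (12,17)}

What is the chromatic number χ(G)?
χ(G) = 3

Clique number ω(G) = 3 (lower bound: χ ≥ ω).
The clique on [0, 1, 8] has size 3, forcing χ ≥ 3, and the coloring below uses 3 colors, so χ(G) = 3.
A valid 3-coloring: color 1: [0, 13, 17]; color 2: [1, 6, 12]; color 3: [2, 3, 8].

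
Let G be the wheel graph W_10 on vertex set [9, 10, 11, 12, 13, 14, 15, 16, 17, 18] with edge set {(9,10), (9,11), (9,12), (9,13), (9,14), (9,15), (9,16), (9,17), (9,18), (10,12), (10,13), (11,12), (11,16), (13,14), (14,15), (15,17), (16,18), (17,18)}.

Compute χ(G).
χ(G) = 4

Clique number ω(G) = 3 (lower bound: χ ≥ ω).
Odd cycle [12, 11, 16, 18, 17, 15, 14, 13, 10] needs 3 colors (χ ≥ 3).
Vertex 9 is adjacent to every vertex of [10, 11, 12, 13, 14, 15, 16, 17, 18], which already need 3 colors among themselves, so 9 needs a new color (χ ≥ 4).
The coloring below uses 4 colors, so χ(G) = 4.
A valid 4-coloring: color 1: [9]; color 2: [12, 13, 16, 17]; color 3: [10, 11, 15, 18]; color 4: [14].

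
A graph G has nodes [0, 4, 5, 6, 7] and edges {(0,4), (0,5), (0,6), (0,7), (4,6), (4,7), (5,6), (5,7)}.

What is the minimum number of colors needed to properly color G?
χ(G) = 3

Clique number ω(G) = 3 (lower bound: χ ≥ ω).
The clique on [0, 4, 6] has size 3, forcing χ ≥ 3, and the coloring below uses 3 colors, so χ(G) = 3.
A valid 3-coloring: color 1: [0]; color 2: [4, 5]; color 3: [6, 7].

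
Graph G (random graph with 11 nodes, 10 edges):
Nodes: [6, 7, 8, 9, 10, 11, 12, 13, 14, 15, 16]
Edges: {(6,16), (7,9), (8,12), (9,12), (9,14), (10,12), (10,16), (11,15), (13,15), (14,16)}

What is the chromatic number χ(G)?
χ(G) = 3

Clique number ω(G) = 2 (lower bound: χ ≥ ω).
Odd cycle [12, 9, 14, 16, 10] needs 3 colors (χ ≥ 3).
The coloring below uses 3 colors, so χ(G) = 3.
A valid 3-coloring: color 1: [7, 12, 15, 16]; color 2: [6, 8, 9, 10, 11, 13]; color 3: [14].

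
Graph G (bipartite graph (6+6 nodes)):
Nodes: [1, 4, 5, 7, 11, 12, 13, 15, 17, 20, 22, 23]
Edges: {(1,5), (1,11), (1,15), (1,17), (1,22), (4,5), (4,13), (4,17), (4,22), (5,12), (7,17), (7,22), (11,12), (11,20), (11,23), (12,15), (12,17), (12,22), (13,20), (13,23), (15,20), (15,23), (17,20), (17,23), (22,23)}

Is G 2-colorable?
A valid 2-coloring: color 1: [5, 11, 13, 15, 17, 22]; color 2: [1, 4, 7, 12, 20, 23].
(χ(G) = 2 ≤ 2.)

Yes, G is 2-colorable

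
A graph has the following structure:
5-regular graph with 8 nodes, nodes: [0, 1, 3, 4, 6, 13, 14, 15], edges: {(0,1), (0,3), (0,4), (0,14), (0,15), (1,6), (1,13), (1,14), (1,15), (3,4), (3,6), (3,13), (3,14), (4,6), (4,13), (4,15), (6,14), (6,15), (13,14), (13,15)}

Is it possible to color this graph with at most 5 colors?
A valid 5-coloring: color 1: [4, 14]; color 2: [0, 6, 13]; color 3: [1, 3]; color 4: [15].
(χ(G) = 4 ≤ 5.)

Yes, G is 5-colorable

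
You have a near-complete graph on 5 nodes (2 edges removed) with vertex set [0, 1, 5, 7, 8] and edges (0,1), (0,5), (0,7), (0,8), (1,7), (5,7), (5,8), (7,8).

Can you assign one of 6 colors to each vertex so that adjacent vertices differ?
A valid 6-coloring: color 1: [7]; color 2: [0]; color 3: [1, 5]; color 4: [8].
(χ(G) = 4 ≤ 6.)

Yes, G is 6-colorable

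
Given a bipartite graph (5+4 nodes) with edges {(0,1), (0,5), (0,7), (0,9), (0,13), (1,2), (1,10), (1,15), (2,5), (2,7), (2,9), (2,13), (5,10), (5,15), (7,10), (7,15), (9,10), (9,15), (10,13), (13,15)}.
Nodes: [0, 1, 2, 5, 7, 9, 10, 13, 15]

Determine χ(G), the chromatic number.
Clique number ω(G) = 2 (lower bound: χ ≥ ω).
The graph is bipartite (no odd cycle), so 2 colors suffice: χ(G) = 2.
A valid 2-coloring: color 1: [0, 2, 10, 15]; color 2: [1, 5, 7, 9, 13].

χ(G) = 2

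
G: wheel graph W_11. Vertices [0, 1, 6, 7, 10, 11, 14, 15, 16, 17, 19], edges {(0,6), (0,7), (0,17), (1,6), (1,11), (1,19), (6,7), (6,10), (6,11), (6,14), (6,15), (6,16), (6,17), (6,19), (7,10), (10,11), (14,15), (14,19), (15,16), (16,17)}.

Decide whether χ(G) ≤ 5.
A valid 5-coloring: color 1: [6]; color 2: [0, 1, 10, 14, 16]; color 3: [7, 11, 15, 17, 19].
(χ(G) = 3 ≤ 5.)

Yes, G is 5-colorable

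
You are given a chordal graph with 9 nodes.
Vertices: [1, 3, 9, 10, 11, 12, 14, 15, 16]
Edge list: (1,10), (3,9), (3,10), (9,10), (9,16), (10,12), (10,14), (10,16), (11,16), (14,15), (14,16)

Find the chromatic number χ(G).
Clique number ω(G) = 3 (lower bound: χ ≥ ω).
The clique on [9, 10, 16] has size 3, forcing χ ≥ 3, and the coloring below uses 3 colors, so χ(G) = 3.
A valid 3-coloring: color 1: [10, 11, 15]; color 2: [1, 3, 12, 16]; color 3: [9, 14].

χ(G) = 3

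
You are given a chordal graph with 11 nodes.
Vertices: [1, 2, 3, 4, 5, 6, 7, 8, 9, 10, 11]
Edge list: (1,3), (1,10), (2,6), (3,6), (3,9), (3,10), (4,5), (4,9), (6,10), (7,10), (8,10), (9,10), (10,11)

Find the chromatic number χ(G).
χ(G) = 3

Clique number ω(G) = 3 (lower bound: χ ≥ ω).
The clique on [3, 9, 10] has size 3, forcing χ ≥ 3, and the coloring below uses 3 colors, so χ(G) = 3.
A valid 3-coloring: color 1: [2, 4, 10]; color 2: [3, 5, 7, 8, 11]; color 3: [1, 6, 9].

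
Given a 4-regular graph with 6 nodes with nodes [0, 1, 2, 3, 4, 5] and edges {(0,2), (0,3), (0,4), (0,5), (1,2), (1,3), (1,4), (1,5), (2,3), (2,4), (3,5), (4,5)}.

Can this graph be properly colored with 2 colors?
No, G is not 2-colorable

The clique on vertices [0, 2, 3] has size 3 > 2, so it alone needs 3 colors.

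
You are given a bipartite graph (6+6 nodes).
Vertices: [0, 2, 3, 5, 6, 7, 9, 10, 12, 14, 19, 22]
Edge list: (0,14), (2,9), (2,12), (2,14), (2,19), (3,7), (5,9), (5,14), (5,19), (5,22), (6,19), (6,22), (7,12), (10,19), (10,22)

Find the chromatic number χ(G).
χ(G) = 2

Clique number ω(G) = 2 (lower bound: χ ≥ ω).
The graph is bipartite (no odd cycle), so 2 colors suffice: χ(G) = 2.
A valid 2-coloring: color 1: [3, 9, 12, 14, 19, 22]; color 2: [0, 2, 5, 6, 7, 10].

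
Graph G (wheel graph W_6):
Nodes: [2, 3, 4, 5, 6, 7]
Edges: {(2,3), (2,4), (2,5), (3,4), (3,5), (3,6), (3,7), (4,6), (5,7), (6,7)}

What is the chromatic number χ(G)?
χ(G) = 4

Clique number ω(G) = 3 (lower bound: χ ≥ ω).
Odd cycle [4, 6, 7, 5, 2] needs 3 colors (χ ≥ 3).
Vertex 3 is adjacent to every vertex of [2, 4, 5, 6, 7], which already need 3 colors among themselves, so 3 needs a new color (χ ≥ 4).
The coloring below uses 4 colors, so χ(G) = 4.
A valid 4-coloring: color 1: [3]; color 2: [4, 5]; color 3: [2, 6]; color 4: [7].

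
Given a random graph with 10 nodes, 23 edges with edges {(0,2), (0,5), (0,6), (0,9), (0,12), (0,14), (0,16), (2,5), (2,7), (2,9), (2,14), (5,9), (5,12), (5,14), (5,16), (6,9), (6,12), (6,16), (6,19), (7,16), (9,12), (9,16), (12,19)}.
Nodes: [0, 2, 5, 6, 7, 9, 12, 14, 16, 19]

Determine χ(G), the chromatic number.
Clique number ω(G) = 4 (lower bound: χ ≥ ω).
The clique on [0, 5, 9, 16] has size 4, forcing χ ≥ 4, and the coloring below uses 4 colors, so χ(G) = 4.
A valid 4-coloring: color 1: [0, 7, 19]; color 2: [9, 14]; color 3: [5, 6]; color 4: [2, 12, 16].

χ(G) = 4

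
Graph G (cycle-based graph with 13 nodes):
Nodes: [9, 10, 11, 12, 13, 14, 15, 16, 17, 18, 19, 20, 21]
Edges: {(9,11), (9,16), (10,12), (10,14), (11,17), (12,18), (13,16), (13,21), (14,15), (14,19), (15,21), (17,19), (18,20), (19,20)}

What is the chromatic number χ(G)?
χ(G) = 3

Clique number ω(G) = 2 (lower bound: χ ≥ ω).
Odd cycle [11, 9, 16, 13, 21, 15, 14, 19, 17] needs 3 colors (χ ≥ 3).
The coloring below uses 3 colors, so χ(G) = 3.
A valid 3-coloring: color 1: [9, 10, 13, 15, 18, 19]; color 2: [11, 12, 14, 16, 20, 21]; color 3: [17].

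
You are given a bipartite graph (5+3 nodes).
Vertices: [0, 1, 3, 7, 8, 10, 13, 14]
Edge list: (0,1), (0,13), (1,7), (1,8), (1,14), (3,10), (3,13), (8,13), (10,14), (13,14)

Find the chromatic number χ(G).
Clique number ω(G) = 2 (lower bound: χ ≥ ω).
The graph is bipartite (no odd cycle), so 2 colors suffice: χ(G) = 2.
A valid 2-coloring: color 1: [1, 10, 13]; color 2: [0, 3, 7, 8, 14].

χ(G) = 2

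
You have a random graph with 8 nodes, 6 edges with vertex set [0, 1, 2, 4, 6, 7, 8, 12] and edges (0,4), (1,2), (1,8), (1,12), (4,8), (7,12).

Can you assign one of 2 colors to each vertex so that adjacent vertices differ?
A valid 2-coloring: color 1: [1, 4, 6, 7]; color 2: [0, 2, 8, 12].
(χ(G) = 2 ≤ 2.)

Yes, G is 2-colorable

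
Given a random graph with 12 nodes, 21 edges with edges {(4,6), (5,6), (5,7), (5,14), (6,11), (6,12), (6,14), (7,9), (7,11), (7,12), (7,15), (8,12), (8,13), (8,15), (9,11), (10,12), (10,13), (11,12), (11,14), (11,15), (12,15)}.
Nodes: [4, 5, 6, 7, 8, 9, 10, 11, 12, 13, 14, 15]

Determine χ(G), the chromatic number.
χ(G) = 4

Clique number ω(G) = 4 (lower bound: χ ≥ ω).
The clique on [7, 11, 12, 15] has size 4, forcing χ ≥ 4, and the coloring below uses 4 colors, so χ(G) = 4.
A valid 4-coloring: color 1: [4, 9, 12, 13, 14]; color 2: [5, 8, 10, 11]; color 3: [6, 7]; color 4: [15].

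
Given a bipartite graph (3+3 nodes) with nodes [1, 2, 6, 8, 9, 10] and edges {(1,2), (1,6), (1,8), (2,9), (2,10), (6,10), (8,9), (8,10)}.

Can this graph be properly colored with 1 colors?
Edge (1,8) forces its endpoints to differ, so 1 color is not enough.

No, G is not 1-colorable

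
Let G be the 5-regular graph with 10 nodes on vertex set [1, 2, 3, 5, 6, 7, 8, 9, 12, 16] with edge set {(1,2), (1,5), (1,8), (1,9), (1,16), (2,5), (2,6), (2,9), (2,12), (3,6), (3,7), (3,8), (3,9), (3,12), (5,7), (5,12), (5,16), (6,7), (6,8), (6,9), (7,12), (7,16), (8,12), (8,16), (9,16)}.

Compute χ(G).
Clique number ω(G) = 3 (lower bound: χ ≥ ω).
Odd cycle [1, 2, 12, 7, 16] needs 3 colors (χ ≥ 3).
Vertex 5 is adjacent to every vertex of [1, 2, 7, 12, 16], which already need 3 colors among themselves, so 5 needs a new color (χ ≥ 4).
The coloring below uses 4 colors, so χ(G) = 4.
A valid 4-coloring: color 1: [7, 8, 9]; color 2: [5, 6]; color 3: [2, 3, 16]; color 4: [1, 12].

χ(G) = 4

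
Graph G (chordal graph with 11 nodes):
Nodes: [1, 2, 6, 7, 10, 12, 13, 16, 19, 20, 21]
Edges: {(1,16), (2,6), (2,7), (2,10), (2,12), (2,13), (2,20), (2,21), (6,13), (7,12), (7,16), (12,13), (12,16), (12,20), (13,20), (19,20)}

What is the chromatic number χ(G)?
Clique number ω(G) = 4 (lower bound: χ ≥ ω).
The clique on [2, 12, 13, 20] has size 4, forcing χ ≥ 4, and the coloring below uses 4 colors, so χ(G) = 4.
A valid 4-coloring: color 1: [2, 16, 19]; color 2: [1, 6, 10, 12, 21]; color 3: [7, 13]; color 4: [20].

χ(G) = 4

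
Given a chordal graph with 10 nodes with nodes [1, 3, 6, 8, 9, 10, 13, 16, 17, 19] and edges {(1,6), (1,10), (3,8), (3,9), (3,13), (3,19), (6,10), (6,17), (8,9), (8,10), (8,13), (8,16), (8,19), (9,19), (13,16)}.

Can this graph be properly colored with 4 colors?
Yes, G is 4-colorable

A valid 4-coloring: color 1: [6, 8]; color 2: [3, 10, 16, 17]; color 3: [1, 13, 19]; color 4: [9].
(χ(G) = 4 ≤ 4.)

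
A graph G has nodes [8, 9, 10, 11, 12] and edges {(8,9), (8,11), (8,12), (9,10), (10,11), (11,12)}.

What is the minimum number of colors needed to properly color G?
χ(G) = 3

Clique number ω(G) = 3 (lower bound: χ ≥ ω).
The clique on [8, 11, 12] has size 3, forcing χ ≥ 3, and the coloring below uses 3 colors, so χ(G) = 3.
A valid 3-coloring: color 1: [9, 11]; color 2: [8, 10]; color 3: [12].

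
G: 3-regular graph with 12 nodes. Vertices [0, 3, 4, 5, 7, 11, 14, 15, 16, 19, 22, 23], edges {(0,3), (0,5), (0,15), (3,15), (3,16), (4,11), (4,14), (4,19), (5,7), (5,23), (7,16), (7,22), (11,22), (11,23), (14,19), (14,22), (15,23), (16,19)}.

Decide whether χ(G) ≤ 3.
Yes, G is 3-colorable

A valid 3-coloring: color 1: [0, 4, 16, 22, 23]; color 2: [3, 5, 11, 14]; color 3: [7, 15, 19].
(χ(G) = 3 ≤ 3.)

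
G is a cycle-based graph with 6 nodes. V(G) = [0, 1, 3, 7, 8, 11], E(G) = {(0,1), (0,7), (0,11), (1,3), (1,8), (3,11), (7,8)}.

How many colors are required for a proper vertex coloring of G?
χ(G) = 2

Clique number ω(G) = 2 (lower bound: χ ≥ ω).
The graph is bipartite (no odd cycle), so 2 colors suffice: χ(G) = 2.
A valid 2-coloring: color 1: [1, 7, 11]; color 2: [0, 3, 8].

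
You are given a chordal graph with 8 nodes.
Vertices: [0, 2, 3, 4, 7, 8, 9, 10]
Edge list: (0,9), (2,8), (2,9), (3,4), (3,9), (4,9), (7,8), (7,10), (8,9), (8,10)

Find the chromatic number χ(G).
Clique number ω(G) = 3 (lower bound: χ ≥ ω).
The clique on [2, 8, 9] has size 3, forcing χ ≥ 3, and the coloring below uses 3 colors, so χ(G) = 3.
A valid 3-coloring: color 1: [9, 10]; color 2: [0, 3, 8]; color 3: [2, 4, 7].

χ(G) = 3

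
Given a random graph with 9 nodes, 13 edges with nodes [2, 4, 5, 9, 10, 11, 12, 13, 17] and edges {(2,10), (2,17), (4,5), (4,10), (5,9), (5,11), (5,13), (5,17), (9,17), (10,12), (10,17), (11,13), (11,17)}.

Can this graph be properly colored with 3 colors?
Yes, G is 3-colorable

A valid 3-coloring: color 1: [5, 10]; color 2: [4, 12, 13, 17]; color 3: [2, 9, 11].
(χ(G) = 3 ≤ 3.)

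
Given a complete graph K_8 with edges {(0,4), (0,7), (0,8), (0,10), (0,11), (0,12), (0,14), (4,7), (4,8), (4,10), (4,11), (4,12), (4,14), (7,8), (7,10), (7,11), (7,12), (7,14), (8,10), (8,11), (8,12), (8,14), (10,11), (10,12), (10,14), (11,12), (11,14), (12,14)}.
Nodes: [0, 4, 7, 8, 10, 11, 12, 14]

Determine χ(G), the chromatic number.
χ(G) = 8

Clique number ω(G) = 8 (lower bound: χ ≥ ω).
The clique on [0, 4, 7, 8, 10, 11, 12, 14] has size 8, forcing χ ≥ 8, and the coloring below uses 8 colors, so χ(G) = 8.
A valid 8-coloring: color 1: [11]; color 2: [10]; color 3: [14]; color 4: [8]; color 5: [12]; color 6: [4]; color 7: [0]; color 8: [7].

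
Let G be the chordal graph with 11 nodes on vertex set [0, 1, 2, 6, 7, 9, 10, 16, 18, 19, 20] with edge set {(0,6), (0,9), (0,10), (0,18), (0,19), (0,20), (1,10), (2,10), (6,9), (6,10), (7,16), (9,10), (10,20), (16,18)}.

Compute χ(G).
Clique number ω(G) = 4 (lower bound: χ ≥ ω).
The clique on [0, 6, 9, 10] has size 4, forcing χ ≥ 4, and the coloring below uses 4 colors, so χ(G) = 4.
A valid 4-coloring: color 1: [0, 1, 2, 16]; color 2: [7, 10, 18, 19]; color 3: [6, 20]; color 4: [9].

χ(G) = 4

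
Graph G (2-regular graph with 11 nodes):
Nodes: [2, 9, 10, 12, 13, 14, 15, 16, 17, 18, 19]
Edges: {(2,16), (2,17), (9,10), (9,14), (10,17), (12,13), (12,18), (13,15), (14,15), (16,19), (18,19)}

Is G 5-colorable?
Yes, G is 5-colorable

A valid 5-coloring: color 1: [13, 14, 16, 17, 18]; color 2: [2, 9, 12, 15, 19]; color 3: [10].
(χ(G) = 3 ≤ 5.)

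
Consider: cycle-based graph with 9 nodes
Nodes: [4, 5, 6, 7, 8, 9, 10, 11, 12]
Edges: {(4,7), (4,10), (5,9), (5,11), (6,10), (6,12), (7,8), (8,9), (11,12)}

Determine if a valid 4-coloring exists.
Yes, G is 4-colorable

A valid 4-coloring: color 1: [4, 6, 8, 11]; color 2: [5, 7, 10, 12]; color 3: [9].
(χ(G) = 3 ≤ 4.)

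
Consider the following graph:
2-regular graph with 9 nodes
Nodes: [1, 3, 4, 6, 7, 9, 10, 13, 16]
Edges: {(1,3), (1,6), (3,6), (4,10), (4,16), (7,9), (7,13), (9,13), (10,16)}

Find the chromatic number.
χ(G) = 3

Clique number ω(G) = 3 (lower bound: χ ≥ ω).
The clique on [1, 3, 6] has size 3, forcing χ ≥ 3, and the coloring below uses 3 colors, so χ(G) = 3.
A valid 3-coloring: color 1: [6, 7, 16]; color 2: [3, 4, 9]; color 3: [1, 10, 13].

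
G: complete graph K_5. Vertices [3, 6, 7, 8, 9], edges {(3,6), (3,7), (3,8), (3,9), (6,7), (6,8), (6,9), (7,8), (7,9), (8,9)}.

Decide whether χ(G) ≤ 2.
No, G is not 2-colorable

The clique on vertices [3, 6, 7, 8, 9] has size 5 > 2, so it alone needs 5 colors.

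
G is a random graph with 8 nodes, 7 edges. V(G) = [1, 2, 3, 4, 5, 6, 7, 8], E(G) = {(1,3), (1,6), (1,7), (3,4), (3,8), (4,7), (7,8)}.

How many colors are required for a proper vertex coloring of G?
Clique number ω(G) = 2 (lower bound: χ ≥ ω).
The graph is bipartite (no odd cycle), so 2 colors suffice: χ(G) = 2.
A valid 2-coloring: color 1: [2, 3, 5, 6, 7]; color 2: [1, 4, 8].

χ(G) = 2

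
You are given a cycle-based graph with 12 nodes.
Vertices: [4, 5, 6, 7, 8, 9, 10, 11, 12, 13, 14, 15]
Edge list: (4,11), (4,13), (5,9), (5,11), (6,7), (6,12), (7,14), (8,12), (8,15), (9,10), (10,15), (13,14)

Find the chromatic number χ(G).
Clique number ω(G) = 2 (lower bound: χ ≥ ω).
The graph is bipartite (no odd cycle), so 2 colors suffice: χ(G) = 2.
A valid 2-coloring: color 1: [4, 5, 6, 8, 10, 14]; color 2: [7, 9, 11, 12, 13, 15].

χ(G) = 2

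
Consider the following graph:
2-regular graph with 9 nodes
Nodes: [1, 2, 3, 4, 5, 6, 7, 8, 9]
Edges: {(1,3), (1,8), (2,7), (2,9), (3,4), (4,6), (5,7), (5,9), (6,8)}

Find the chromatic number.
χ(G) = 3

Clique number ω(G) = 2 (lower bound: χ ≥ ω).
Odd cycle [4, 3, 1, 8, 6] needs 3 colors (χ ≥ 3).
The coloring below uses 3 colors, so χ(G) = 3.
A valid 3-coloring: color 1: [2, 4, 5, 8]; color 2: [3, 6, 7, 9]; color 3: [1].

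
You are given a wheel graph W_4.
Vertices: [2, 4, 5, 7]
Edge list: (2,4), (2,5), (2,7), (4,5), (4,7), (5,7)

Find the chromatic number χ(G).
Clique number ω(G) = 4 (lower bound: χ ≥ ω).
The clique on [2, 4, 5, 7] has size 4, forcing χ ≥ 4, and the coloring below uses 4 colors, so χ(G) = 4.
A valid 4-coloring: color 1: [7]; color 2: [5]; color 3: [4]; color 4: [2].

χ(G) = 4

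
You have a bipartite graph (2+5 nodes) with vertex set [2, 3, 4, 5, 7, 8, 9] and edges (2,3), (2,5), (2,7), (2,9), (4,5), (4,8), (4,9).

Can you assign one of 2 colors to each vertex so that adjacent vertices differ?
Yes, G is 2-colorable

A valid 2-coloring: color 1: [2, 4]; color 2: [3, 5, 7, 8, 9].
(χ(G) = 2 ≤ 2.)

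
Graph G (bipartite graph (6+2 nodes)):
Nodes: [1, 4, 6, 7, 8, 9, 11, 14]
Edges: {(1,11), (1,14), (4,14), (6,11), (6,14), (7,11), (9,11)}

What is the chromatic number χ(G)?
Clique number ω(G) = 2 (lower bound: χ ≥ ω).
The graph is bipartite (no odd cycle), so 2 colors suffice: χ(G) = 2.
A valid 2-coloring: color 1: [8, 11, 14]; color 2: [1, 4, 6, 7, 9].

χ(G) = 2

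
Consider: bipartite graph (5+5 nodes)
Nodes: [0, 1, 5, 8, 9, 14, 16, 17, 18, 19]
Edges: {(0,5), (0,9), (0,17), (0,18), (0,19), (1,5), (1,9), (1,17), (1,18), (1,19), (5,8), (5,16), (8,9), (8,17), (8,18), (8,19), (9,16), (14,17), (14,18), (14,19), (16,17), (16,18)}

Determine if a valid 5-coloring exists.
A valid 5-coloring: color 1: [5, 9, 17, 18, 19]; color 2: [0, 1, 8, 14, 16].
(χ(G) = 2 ≤ 5.)

Yes, G is 5-colorable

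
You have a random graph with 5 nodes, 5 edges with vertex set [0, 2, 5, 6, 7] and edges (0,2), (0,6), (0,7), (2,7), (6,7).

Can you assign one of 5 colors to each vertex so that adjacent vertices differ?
Yes, G is 5-colorable

A valid 5-coloring: color 1: [0, 5]; color 2: [7]; color 3: [2, 6].
(χ(G) = 3 ≤ 5.)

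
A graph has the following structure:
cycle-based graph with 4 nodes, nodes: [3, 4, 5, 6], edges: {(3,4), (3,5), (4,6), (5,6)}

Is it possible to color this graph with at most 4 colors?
Yes, G is 4-colorable

A valid 4-coloring: color 1: [4, 5]; color 2: [3, 6].
(χ(G) = 2 ≤ 4.)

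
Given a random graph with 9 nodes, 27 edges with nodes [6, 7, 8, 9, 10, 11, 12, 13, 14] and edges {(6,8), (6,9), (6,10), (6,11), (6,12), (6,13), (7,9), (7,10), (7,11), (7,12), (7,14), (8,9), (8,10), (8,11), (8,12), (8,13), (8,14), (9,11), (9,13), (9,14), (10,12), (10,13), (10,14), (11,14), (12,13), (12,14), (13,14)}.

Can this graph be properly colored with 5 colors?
Yes, G is 5-colorable

A valid 5-coloring: color 1: [7, 8]; color 2: [6, 14]; color 3: [11, 13]; color 4: [9, 10]; color 5: [12].
(χ(G) = 5 ≤ 5.)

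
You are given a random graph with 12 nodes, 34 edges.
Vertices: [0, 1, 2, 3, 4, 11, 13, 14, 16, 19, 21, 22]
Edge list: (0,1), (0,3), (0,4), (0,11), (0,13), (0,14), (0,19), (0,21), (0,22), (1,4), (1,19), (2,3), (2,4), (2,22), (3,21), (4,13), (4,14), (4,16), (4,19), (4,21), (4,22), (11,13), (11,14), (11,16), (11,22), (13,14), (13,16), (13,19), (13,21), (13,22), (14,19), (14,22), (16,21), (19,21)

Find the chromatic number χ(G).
χ(G) = 5

Clique number ω(G) = 5 (lower bound: χ ≥ ω).
The clique on [0, 11, 13, 14, 22] has size 5, forcing χ ≥ 5, and the coloring below uses 5 colors, so χ(G) = 5.
A valid 5-coloring: color 1: [3, 4, 11]; color 2: [0, 2, 16]; color 3: [1, 13]; color 4: [19, 22]; color 5: [14, 21].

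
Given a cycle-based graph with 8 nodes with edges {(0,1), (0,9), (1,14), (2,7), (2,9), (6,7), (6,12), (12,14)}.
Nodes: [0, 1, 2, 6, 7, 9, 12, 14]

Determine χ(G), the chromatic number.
χ(G) = 2

Clique number ω(G) = 2 (lower bound: χ ≥ ω).
The graph is bipartite (no odd cycle), so 2 colors suffice: χ(G) = 2.
A valid 2-coloring: color 1: [1, 7, 9, 12]; color 2: [0, 2, 6, 14].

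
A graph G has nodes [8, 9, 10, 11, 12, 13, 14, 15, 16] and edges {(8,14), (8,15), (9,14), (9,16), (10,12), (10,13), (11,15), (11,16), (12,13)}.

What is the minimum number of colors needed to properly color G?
χ(G) = 3

Clique number ω(G) = 3 (lower bound: χ ≥ ω).
The clique on [10, 12, 13] has size 3, forcing χ ≥ 3, and the coloring below uses 3 colors, so χ(G) = 3.
A valid 3-coloring: color 1: [8, 9, 11, 12]; color 2: [10, 14, 15, 16]; color 3: [13].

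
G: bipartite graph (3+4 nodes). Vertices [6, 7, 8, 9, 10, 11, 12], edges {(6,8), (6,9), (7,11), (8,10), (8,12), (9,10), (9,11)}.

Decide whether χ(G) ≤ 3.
A valid 3-coloring: color 1: [7, 8, 9]; color 2: [6, 10, 11, 12].
(χ(G) = 2 ≤ 3.)

Yes, G is 3-colorable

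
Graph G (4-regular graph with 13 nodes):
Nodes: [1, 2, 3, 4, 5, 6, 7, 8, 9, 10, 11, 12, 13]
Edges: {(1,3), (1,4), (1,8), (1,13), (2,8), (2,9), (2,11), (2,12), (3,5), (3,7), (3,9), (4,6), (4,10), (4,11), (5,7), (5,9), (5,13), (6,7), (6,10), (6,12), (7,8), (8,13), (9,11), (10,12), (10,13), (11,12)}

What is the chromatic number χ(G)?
Clique number ω(G) = 3 (lower bound: χ ≥ ω).
The clique on [1, 8, 13] has size 3, forcing χ ≥ 3, and the coloring below uses 3 colors, so χ(G) = 3.
A valid 3-coloring: color 1: [3, 6, 8, 11]; color 2: [1, 2, 5, 10]; color 3: [4, 7, 9, 12, 13].

χ(G) = 3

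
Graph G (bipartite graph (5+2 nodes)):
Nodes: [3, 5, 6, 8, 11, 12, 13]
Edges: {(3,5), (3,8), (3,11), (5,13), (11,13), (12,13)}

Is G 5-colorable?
Yes, G is 5-colorable

A valid 5-coloring: color 1: [3, 6, 13]; color 2: [5, 8, 11, 12].
(χ(G) = 2 ≤ 5.)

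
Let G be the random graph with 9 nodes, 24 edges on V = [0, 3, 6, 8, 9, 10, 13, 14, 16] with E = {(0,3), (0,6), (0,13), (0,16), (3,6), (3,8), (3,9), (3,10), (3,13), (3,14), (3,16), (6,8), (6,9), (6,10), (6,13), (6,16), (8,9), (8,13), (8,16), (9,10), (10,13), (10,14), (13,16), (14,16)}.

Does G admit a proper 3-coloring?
The clique on vertices [0, 3, 6, 13, 16] has size 5 > 3, so it alone needs 5 colors.

No, G is not 3-colorable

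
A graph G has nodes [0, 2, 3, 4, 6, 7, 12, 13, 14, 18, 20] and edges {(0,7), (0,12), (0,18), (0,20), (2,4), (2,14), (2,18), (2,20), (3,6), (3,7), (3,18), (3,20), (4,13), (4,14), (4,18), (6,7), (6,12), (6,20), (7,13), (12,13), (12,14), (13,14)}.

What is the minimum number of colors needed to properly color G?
Clique number ω(G) = 3 (lower bound: χ ≥ ω).
The clique on [2, 4, 18] has size 3, forcing χ ≥ 3, and the coloring below uses 3 colors, so χ(G) = 3.
A valid 3-coloring: color 1: [7, 14, 18, 20]; color 2: [0, 2, 6, 13]; color 3: [3, 4, 12].

χ(G) = 3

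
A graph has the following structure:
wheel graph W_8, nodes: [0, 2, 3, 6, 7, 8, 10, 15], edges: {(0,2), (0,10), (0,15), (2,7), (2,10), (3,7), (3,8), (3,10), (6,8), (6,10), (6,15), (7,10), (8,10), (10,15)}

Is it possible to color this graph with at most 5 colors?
A valid 5-coloring: color 1: [10]; color 2: [0, 3, 6]; color 3: [7, 8, 15]; color 4: [2].
(χ(G) = 4 ≤ 5.)

Yes, G is 5-colorable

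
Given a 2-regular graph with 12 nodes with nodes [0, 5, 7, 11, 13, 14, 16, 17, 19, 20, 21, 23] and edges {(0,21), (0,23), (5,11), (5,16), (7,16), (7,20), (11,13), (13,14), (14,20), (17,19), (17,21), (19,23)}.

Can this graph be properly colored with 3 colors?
Yes, G is 3-colorable

A valid 3-coloring: color 1: [11, 14, 16, 17, 23]; color 2: [5, 7, 13, 19, 21]; color 3: [0, 20].
(χ(G) = 3 ≤ 3.)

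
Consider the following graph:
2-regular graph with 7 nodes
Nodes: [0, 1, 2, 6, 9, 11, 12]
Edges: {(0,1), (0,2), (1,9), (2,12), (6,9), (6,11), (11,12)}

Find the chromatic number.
Clique number ω(G) = 2 (lower bound: χ ≥ ω).
Odd cycle [6, 9, 1, 0, 2, 12, 11] needs 3 colors (χ ≥ 3).
The coloring below uses 3 colors, so χ(G) = 3.
A valid 3-coloring: color 1: [1, 6, 12]; color 2: [2, 9, 11]; color 3: [0].

χ(G) = 3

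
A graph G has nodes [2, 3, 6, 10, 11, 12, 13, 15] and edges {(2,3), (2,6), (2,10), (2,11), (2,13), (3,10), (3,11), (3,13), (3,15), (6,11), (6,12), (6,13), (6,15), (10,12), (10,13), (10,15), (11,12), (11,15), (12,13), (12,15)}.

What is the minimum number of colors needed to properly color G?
Clique number ω(G) = 4 (lower bound: χ ≥ ω).
The clique on [2, 3, 10, 13] has size 4, forcing χ ≥ 4, and the coloring below uses 4 colors, so χ(G) = 4.
A valid 4-coloring: color 1: [2, 12]; color 2: [13, 15]; color 3: [3, 6]; color 4: [10, 11].

χ(G) = 4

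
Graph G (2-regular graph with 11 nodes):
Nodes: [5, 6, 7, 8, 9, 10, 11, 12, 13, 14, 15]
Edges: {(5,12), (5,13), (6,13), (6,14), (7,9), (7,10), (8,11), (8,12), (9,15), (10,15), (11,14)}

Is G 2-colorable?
Odd cycle [11, 14, 6, 13, 5, 12, 8] needs 3 colors (χ ≥ 3).
Hence χ(G) ≥ 3 > 2, so no proper 2-coloring exists.

No, G is not 2-colorable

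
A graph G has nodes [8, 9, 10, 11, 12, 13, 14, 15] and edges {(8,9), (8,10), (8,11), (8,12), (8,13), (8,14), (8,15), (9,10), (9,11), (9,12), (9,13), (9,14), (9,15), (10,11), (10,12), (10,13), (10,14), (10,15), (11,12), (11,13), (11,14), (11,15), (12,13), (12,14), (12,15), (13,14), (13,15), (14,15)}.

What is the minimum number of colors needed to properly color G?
χ(G) = 8

Clique number ω(G) = 8 (lower bound: χ ≥ ω).
The clique on [8, 9, 10, 11, 12, 13, 14, 15] has size 8, forcing χ ≥ 8, and the coloring below uses 8 colors, so χ(G) = 8.
A valid 8-coloring: color 1: [10]; color 2: [9]; color 3: [13]; color 4: [14]; color 5: [15]; color 6: [8]; color 7: [12]; color 8: [11].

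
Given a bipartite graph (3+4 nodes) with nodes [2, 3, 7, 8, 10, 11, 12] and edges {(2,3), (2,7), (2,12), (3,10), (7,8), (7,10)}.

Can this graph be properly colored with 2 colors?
A valid 2-coloring: color 1: [2, 8, 10, 11]; color 2: [3, 7, 12].
(χ(G) = 2 ≤ 2.)

Yes, G is 2-colorable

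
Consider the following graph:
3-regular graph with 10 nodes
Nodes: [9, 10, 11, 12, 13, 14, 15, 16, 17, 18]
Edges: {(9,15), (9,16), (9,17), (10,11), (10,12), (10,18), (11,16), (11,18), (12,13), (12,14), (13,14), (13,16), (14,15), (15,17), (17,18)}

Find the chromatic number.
χ(G) = 3

Clique number ω(G) = 3 (lower bound: χ ≥ ω).
The clique on [9, 15, 17] has size 3, forcing χ ≥ 3, and the coloring below uses 3 colors, so χ(G) = 3.
A valid 3-coloring: color 1: [10, 14, 16, 17]; color 2: [9, 13, 18]; color 3: [11, 12, 15].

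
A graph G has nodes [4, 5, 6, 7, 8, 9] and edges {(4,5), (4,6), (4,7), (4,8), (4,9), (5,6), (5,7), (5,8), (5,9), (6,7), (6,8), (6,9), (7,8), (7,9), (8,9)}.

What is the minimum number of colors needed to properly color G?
χ(G) = 6

Clique number ω(G) = 6 (lower bound: χ ≥ ω).
The clique on [4, 5, 6, 7, 8, 9] has size 6, forcing χ ≥ 6, and the coloring below uses 6 colors, so χ(G) = 6.
A valid 6-coloring: color 1: [6]; color 2: [4]; color 3: [5]; color 4: [7]; color 5: [9]; color 6: [8].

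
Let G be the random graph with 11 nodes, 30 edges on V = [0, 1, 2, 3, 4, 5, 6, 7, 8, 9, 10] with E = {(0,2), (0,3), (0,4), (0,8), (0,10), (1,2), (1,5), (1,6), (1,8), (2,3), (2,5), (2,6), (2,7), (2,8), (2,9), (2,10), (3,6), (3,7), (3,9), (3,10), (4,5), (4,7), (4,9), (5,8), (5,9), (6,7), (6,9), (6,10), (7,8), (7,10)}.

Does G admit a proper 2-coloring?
No, G is not 2-colorable

The clique on vertices [2, 3, 6, 7, 10] has size 5 > 2, so it alone needs 5 colors.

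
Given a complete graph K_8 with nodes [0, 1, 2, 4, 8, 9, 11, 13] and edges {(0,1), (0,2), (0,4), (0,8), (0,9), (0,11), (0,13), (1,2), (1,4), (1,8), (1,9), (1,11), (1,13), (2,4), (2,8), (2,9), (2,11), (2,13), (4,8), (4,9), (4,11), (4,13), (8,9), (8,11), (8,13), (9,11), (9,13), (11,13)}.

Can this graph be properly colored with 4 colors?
No, G is not 4-colorable

The clique on vertices [0, 1, 2, 4, 8, 9, 11, 13] has size 8 > 4, so it alone needs 8 colors.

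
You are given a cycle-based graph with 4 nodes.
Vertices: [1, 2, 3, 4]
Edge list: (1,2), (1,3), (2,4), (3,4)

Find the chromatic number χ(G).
Clique number ω(G) = 2 (lower bound: χ ≥ ω).
The graph is bipartite (no odd cycle), so 2 colors suffice: χ(G) = 2.
A valid 2-coloring: color 1: [2, 3]; color 2: [1, 4].

χ(G) = 2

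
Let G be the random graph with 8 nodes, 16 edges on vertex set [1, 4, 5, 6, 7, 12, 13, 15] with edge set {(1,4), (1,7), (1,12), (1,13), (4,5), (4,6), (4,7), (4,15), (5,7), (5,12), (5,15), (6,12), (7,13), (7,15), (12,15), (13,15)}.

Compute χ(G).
Clique number ω(G) = 4 (lower bound: χ ≥ ω).
The clique on [4, 5, 7, 15] has size 4, forcing χ ≥ 4, and the coloring below uses 4 colors, so χ(G) = 4.
A valid 4-coloring: color 1: [1, 6, 15]; color 2: [4, 12, 13]; color 3: [7]; color 4: [5].

χ(G) = 4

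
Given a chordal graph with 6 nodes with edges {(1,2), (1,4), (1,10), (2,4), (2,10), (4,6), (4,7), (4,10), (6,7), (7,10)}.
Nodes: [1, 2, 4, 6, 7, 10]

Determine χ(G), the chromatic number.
Clique number ω(G) = 4 (lower bound: χ ≥ ω).
The clique on [1, 2, 4, 10] has size 4, forcing χ ≥ 4, and the coloring below uses 4 colors, so χ(G) = 4.
A valid 4-coloring: color 1: [4]; color 2: [6, 10]; color 3: [2, 7]; color 4: [1].

χ(G) = 4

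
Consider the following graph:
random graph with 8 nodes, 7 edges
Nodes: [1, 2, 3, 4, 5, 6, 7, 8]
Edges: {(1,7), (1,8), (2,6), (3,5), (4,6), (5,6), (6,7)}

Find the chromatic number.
χ(G) = 2

Clique number ω(G) = 2 (lower bound: χ ≥ ω).
The graph is bipartite (no odd cycle), so 2 colors suffice: χ(G) = 2.
A valid 2-coloring: color 1: [1, 3, 6]; color 2: [2, 4, 5, 7, 8].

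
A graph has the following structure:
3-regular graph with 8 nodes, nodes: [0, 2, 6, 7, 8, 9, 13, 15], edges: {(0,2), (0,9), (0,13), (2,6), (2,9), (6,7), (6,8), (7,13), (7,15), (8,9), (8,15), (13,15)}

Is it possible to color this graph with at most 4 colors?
A valid 4-coloring: color 1: [0, 7, 8]; color 2: [2, 15]; color 3: [6, 9, 13].
(χ(G) = 3 ≤ 4.)

Yes, G is 4-colorable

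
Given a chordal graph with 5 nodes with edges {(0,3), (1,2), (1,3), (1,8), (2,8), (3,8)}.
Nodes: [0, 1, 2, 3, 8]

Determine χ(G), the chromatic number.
Clique number ω(G) = 3 (lower bound: χ ≥ ω).
The clique on [1, 2, 8] has size 3, forcing χ ≥ 3, and the coloring below uses 3 colors, so χ(G) = 3.
A valid 3-coloring: color 1: [2, 3]; color 2: [0, 8]; color 3: [1].

χ(G) = 3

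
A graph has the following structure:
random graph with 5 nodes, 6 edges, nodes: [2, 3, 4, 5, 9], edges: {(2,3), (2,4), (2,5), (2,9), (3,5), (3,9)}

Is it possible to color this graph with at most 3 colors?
Yes, G is 3-colorable

A valid 3-coloring: color 1: [2]; color 2: [3, 4]; color 3: [5, 9].
(χ(G) = 3 ≤ 3.)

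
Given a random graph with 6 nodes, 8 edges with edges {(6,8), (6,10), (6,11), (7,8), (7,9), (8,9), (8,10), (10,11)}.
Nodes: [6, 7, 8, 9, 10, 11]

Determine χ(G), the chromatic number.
Clique number ω(G) = 3 (lower bound: χ ≥ ω).
The clique on [7, 8, 9] has size 3, forcing χ ≥ 3, and the coloring below uses 3 colors, so χ(G) = 3.
A valid 3-coloring: color 1: [8, 11]; color 2: [6, 9]; color 3: [7, 10].

χ(G) = 3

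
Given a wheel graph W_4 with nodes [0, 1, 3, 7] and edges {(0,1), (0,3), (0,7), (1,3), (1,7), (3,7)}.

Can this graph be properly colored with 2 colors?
The clique on vertices [0, 1, 3, 7] has size 4 > 2, so it alone needs 4 colors.

No, G is not 2-colorable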